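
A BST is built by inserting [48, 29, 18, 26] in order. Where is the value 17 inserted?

Starting tree (level order): [48, 29, None, 18, None, None, 26]
Insertion path: 48 -> 29 -> 18
Result: insert 17 as left child of 18
Final tree (level order): [48, 29, None, 18, None, 17, 26]


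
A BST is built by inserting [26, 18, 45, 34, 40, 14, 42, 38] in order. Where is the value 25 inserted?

Starting tree (level order): [26, 18, 45, 14, None, 34, None, None, None, None, 40, 38, 42]
Insertion path: 26 -> 18
Result: insert 25 as right child of 18
Final tree (level order): [26, 18, 45, 14, 25, 34, None, None, None, None, None, None, 40, 38, 42]


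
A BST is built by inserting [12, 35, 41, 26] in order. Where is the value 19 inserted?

Starting tree (level order): [12, None, 35, 26, 41]
Insertion path: 12 -> 35 -> 26
Result: insert 19 as left child of 26
Final tree (level order): [12, None, 35, 26, 41, 19]


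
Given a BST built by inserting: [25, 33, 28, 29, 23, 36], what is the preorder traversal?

Tree insertion order: [25, 33, 28, 29, 23, 36]
Tree (level-order array): [25, 23, 33, None, None, 28, 36, None, 29]
Preorder traversal: [25, 23, 33, 28, 29, 36]


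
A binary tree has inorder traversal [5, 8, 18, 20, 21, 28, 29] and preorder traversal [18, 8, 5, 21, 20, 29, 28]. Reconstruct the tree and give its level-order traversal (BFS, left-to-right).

Inorder:  [5, 8, 18, 20, 21, 28, 29]
Preorder: [18, 8, 5, 21, 20, 29, 28]
Algorithm: preorder visits root first, so consume preorder in order;
for each root, split the current inorder slice at that value into
left-subtree inorder and right-subtree inorder, then recurse.
Recursive splits:
  root=18; inorder splits into left=[5, 8], right=[20, 21, 28, 29]
  root=8; inorder splits into left=[5], right=[]
  root=5; inorder splits into left=[], right=[]
  root=21; inorder splits into left=[20], right=[28, 29]
  root=20; inorder splits into left=[], right=[]
  root=29; inorder splits into left=[28], right=[]
  root=28; inorder splits into left=[], right=[]
Reconstructed level-order: [18, 8, 21, 5, 20, 29, 28]


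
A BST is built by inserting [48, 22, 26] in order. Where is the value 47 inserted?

Starting tree (level order): [48, 22, None, None, 26]
Insertion path: 48 -> 22 -> 26
Result: insert 47 as right child of 26
Final tree (level order): [48, 22, None, None, 26, None, 47]


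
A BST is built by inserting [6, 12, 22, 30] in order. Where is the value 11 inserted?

Starting tree (level order): [6, None, 12, None, 22, None, 30]
Insertion path: 6 -> 12
Result: insert 11 as left child of 12
Final tree (level order): [6, None, 12, 11, 22, None, None, None, 30]


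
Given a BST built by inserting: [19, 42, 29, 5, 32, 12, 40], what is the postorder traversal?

Tree insertion order: [19, 42, 29, 5, 32, 12, 40]
Tree (level-order array): [19, 5, 42, None, 12, 29, None, None, None, None, 32, None, 40]
Postorder traversal: [12, 5, 40, 32, 29, 42, 19]


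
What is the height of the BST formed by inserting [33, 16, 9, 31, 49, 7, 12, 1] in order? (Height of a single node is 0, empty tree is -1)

Insertion order: [33, 16, 9, 31, 49, 7, 12, 1]
Tree (level-order array): [33, 16, 49, 9, 31, None, None, 7, 12, None, None, 1]
Compute height bottom-up (empty subtree = -1):
  height(1) = 1 + max(-1, -1) = 0
  height(7) = 1 + max(0, -1) = 1
  height(12) = 1 + max(-1, -1) = 0
  height(9) = 1 + max(1, 0) = 2
  height(31) = 1 + max(-1, -1) = 0
  height(16) = 1 + max(2, 0) = 3
  height(49) = 1 + max(-1, -1) = 0
  height(33) = 1 + max(3, 0) = 4
Height = 4


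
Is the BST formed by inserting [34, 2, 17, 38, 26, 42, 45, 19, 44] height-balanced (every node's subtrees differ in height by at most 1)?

Tree (level-order array): [34, 2, 38, None, 17, None, 42, None, 26, None, 45, 19, None, 44]
Definition: a tree is height-balanced if, at every node, |h(left) - h(right)| <= 1 (empty subtree has height -1).
Bottom-up per-node check:
  node 19: h_left=-1, h_right=-1, diff=0 [OK], height=0
  node 26: h_left=0, h_right=-1, diff=1 [OK], height=1
  node 17: h_left=-1, h_right=1, diff=2 [FAIL (|-1-1|=2 > 1)], height=2
  node 2: h_left=-1, h_right=2, diff=3 [FAIL (|-1-2|=3 > 1)], height=3
  node 44: h_left=-1, h_right=-1, diff=0 [OK], height=0
  node 45: h_left=0, h_right=-1, diff=1 [OK], height=1
  node 42: h_left=-1, h_right=1, diff=2 [FAIL (|-1-1|=2 > 1)], height=2
  node 38: h_left=-1, h_right=2, diff=3 [FAIL (|-1-2|=3 > 1)], height=3
  node 34: h_left=3, h_right=3, diff=0 [OK], height=4
Node 17 violates the condition: |-1 - 1| = 2 > 1.
Result: Not balanced


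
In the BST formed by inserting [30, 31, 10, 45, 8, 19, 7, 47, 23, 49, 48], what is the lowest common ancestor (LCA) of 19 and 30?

Tree insertion order: [30, 31, 10, 45, 8, 19, 7, 47, 23, 49, 48]
Tree (level-order array): [30, 10, 31, 8, 19, None, 45, 7, None, None, 23, None, 47, None, None, None, None, None, 49, 48]
In a BST, the LCA of p=19, q=30 is the first node v on the
root-to-leaf path with p <= v <= q (go left if both < v, right if both > v).
Walk from root:
  at 30: 19 <= 30 <= 30, this is the LCA
LCA = 30


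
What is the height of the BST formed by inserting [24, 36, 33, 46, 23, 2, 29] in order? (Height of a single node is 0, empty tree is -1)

Insertion order: [24, 36, 33, 46, 23, 2, 29]
Tree (level-order array): [24, 23, 36, 2, None, 33, 46, None, None, 29]
Compute height bottom-up (empty subtree = -1):
  height(2) = 1 + max(-1, -1) = 0
  height(23) = 1 + max(0, -1) = 1
  height(29) = 1 + max(-1, -1) = 0
  height(33) = 1 + max(0, -1) = 1
  height(46) = 1 + max(-1, -1) = 0
  height(36) = 1 + max(1, 0) = 2
  height(24) = 1 + max(1, 2) = 3
Height = 3


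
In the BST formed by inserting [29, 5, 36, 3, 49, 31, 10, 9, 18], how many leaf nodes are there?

Tree built from: [29, 5, 36, 3, 49, 31, 10, 9, 18]
Tree (level-order array): [29, 5, 36, 3, 10, 31, 49, None, None, 9, 18]
Rule: A leaf has 0 children.
Per-node child counts:
  node 29: 2 child(ren)
  node 5: 2 child(ren)
  node 3: 0 child(ren)
  node 10: 2 child(ren)
  node 9: 0 child(ren)
  node 18: 0 child(ren)
  node 36: 2 child(ren)
  node 31: 0 child(ren)
  node 49: 0 child(ren)
Matching nodes: [3, 9, 18, 31, 49]
Count of leaf nodes: 5


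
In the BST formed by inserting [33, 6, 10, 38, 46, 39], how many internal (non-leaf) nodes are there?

Tree built from: [33, 6, 10, 38, 46, 39]
Tree (level-order array): [33, 6, 38, None, 10, None, 46, None, None, 39]
Rule: An internal node has at least one child.
Per-node child counts:
  node 33: 2 child(ren)
  node 6: 1 child(ren)
  node 10: 0 child(ren)
  node 38: 1 child(ren)
  node 46: 1 child(ren)
  node 39: 0 child(ren)
Matching nodes: [33, 6, 38, 46]
Count of internal (non-leaf) nodes: 4


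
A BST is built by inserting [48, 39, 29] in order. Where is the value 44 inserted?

Starting tree (level order): [48, 39, None, 29]
Insertion path: 48 -> 39
Result: insert 44 as right child of 39
Final tree (level order): [48, 39, None, 29, 44]


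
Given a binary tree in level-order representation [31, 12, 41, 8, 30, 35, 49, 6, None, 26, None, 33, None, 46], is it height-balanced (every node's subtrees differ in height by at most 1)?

Tree (level-order array): [31, 12, 41, 8, 30, 35, 49, 6, None, 26, None, 33, None, 46]
Definition: a tree is height-balanced if, at every node, |h(left) - h(right)| <= 1 (empty subtree has height -1).
Bottom-up per-node check:
  node 6: h_left=-1, h_right=-1, diff=0 [OK], height=0
  node 8: h_left=0, h_right=-1, diff=1 [OK], height=1
  node 26: h_left=-1, h_right=-1, diff=0 [OK], height=0
  node 30: h_left=0, h_right=-1, diff=1 [OK], height=1
  node 12: h_left=1, h_right=1, diff=0 [OK], height=2
  node 33: h_left=-1, h_right=-1, diff=0 [OK], height=0
  node 35: h_left=0, h_right=-1, diff=1 [OK], height=1
  node 46: h_left=-1, h_right=-1, diff=0 [OK], height=0
  node 49: h_left=0, h_right=-1, diff=1 [OK], height=1
  node 41: h_left=1, h_right=1, diff=0 [OK], height=2
  node 31: h_left=2, h_right=2, diff=0 [OK], height=3
All nodes satisfy the balance condition.
Result: Balanced


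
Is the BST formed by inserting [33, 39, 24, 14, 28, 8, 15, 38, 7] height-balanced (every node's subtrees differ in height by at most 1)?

Tree (level-order array): [33, 24, 39, 14, 28, 38, None, 8, 15, None, None, None, None, 7]
Definition: a tree is height-balanced if, at every node, |h(left) - h(right)| <= 1 (empty subtree has height -1).
Bottom-up per-node check:
  node 7: h_left=-1, h_right=-1, diff=0 [OK], height=0
  node 8: h_left=0, h_right=-1, diff=1 [OK], height=1
  node 15: h_left=-1, h_right=-1, diff=0 [OK], height=0
  node 14: h_left=1, h_right=0, diff=1 [OK], height=2
  node 28: h_left=-1, h_right=-1, diff=0 [OK], height=0
  node 24: h_left=2, h_right=0, diff=2 [FAIL (|2-0|=2 > 1)], height=3
  node 38: h_left=-1, h_right=-1, diff=0 [OK], height=0
  node 39: h_left=0, h_right=-1, diff=1 [OK], height=1
  node 33: h_left=3, h_right=1, diff=2 [FAIL (|3-1|=2 > 1)], height=4
Node 24 violates the condition: |2 - 0| = 2 > 1.
Result: Not balanced


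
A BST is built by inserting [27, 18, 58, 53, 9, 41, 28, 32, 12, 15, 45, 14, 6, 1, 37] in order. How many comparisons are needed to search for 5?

Search path for 5: 27 -> 18 -> 9 -> 6 -> 1
Found: False
Comparisons: 5


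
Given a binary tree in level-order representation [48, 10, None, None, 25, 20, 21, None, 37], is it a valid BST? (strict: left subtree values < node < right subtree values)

Level-order array: [48, 10, None, None, 25, 20, 21, None, 37]
Validate using subtree bounds (lo, hi): at each node, require lo < value < hi,
then recurse left with hi=value and right with lo=value.
Preorder trace (stopping at first violation):
  at node 48 with bounds (-inf, +inf): OK
  at node 10 with bounds (-inf, 48): OK
  at node 25 with bounds (10, 48): OK
  at node 20 with bounds (10, 25): OK
  at node 37 with bounds (20, 25): VIOLATION
Node 37 violates its bound: not (20 < 37 < 25).
Result: Not a valid BST


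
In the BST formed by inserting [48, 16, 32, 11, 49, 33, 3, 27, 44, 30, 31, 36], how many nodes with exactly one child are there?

Tree built from: [48, 16, 32, 11, 49, 33, 3, 27, 44, 30, 31, 36]
Tree (level-order array): [48, 16, 49, 11, 32, None, None, 3, None, 27, 33, None, None, None, 30, None, 44, None, 31, 36]
Rule: These are nodes with exactly 1 non-null child.
Per-node child counts:
  node 48: 2 child(ren)
  node 16: 2 child(ren)
  node 11: 1 child(ren)
  node 3: 0 child(ren)
  node 32: 2 child(ren)
  node 27: 1 child(ren)
  node 30: 1 child(ren)
  node 31: 0 child(ren)
  node 33: 1 child(ren)
  node 44: 1 child(ren)
  node 36: 0 child(ren)
  node 49: 0 child(ren)
Matching nodes: [11, 27, 30, 33, 44]
Count of nodes with exactly one child: 5


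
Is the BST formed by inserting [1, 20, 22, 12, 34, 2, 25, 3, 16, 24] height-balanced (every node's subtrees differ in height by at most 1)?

Tree (level-order array): [1, None, 20, 12, 22, 2, 16, None, 34, None, 3, None, None, 25, None, None, None, 24]
Definition: a tree is height-balanced if, at every node, |h(left) - h(right)| <= 1 (empty subtree has height -1).
Bottom-up per-node check:
  node 3: h_left=-1, h_right=-1, diff=0 [OK], height=0
  node 2: h_left=-1, h_right=0, diff=1 [OK], height=1
  node 16: h_left=-1, h_right=-1, diff=0 [OK], height=0
  node 12: h_left=1, h_right=0, diff=1 [OK], height=2
  node 24: h_left=-1, h_right=-1, diff=0 [OK], height=0
  node 25: h_left=0, h_right=-1, diff=1 [OK], height=1
  node 34: h_left=1, h_right=-1, diff=2 [FAIL (|1--1|=2 > 1)], height=2
  node 22: h_left=-1, h_right=2, diff=3 [FAIL (|-1-2|=3 > 1)], height=3
  node 20: h_left=2, h_right=3, diff=1 [OK], height=4
  node 1: h_left=-1, h_right=4, diff=5 [FAIL (|-1-4|=5 > 1)], height=5
Node 34 violates the condition: |1 - -1| = 2 > 1.
Result: Not balanced


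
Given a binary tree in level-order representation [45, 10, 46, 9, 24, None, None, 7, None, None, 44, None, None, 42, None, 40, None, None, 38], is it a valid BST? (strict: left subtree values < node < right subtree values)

Level-order array: [45, 10, 46, 9, 24, None, None, 7, None, None, 44, None, None, 42, None, 40, None, None, 38]
Validate using subtree bounds (lo, hi): at each node, require lo < value < hi,
then recurse left with hi=value and right with lo=value.
Preorder trace (stopping at first violation):
  at node 45 with bounds (-inf, +inf): OK
  at node 10 with bounds (-inf, 45): OK
  at node 9 with bounds (-inf, 10): OK
  at node 7 with bounds (-inf, 9): OK
  at node 24 with bounds (10, 45): OK
  at node 44 with bounds (24, 45): OK
  at node 42 with bounds (24, 44): OK
  at node 40 with bounds (24, 42): OK
  at node 38 with bounds (40, 42): VIOLATION
Node 38 violates its bound: not (40 < 38 < 42).
Result: Not a valid BST


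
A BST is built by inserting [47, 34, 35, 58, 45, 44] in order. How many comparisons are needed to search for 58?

Search path for 58: 47 -> 58
Found: True
Comparisons: 2


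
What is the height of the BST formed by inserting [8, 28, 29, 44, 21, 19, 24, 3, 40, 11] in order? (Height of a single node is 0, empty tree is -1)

Insertion order: [8, 28, 29, 44, 21, 19, 24, 3, 40, 11]
Tree (level-order array): [8, 3, 28, None, None, 21, 29, 19, 24, None, 44, 11, None, None, None, 40]
Compute height bottom-up (empty subtree = -1):
  height(3) = 1 + max(-1, -1) = 0
  height(11) = 1 + max(-1, -1) = 0
  height(19) = 1 + max(0, -1) = 1
  height(24) = 1 + max(-1, -1) = 0
  height(21) = 1 + max(1, 0) = 2
  height(40) = 1 + max(-1, -1) = 0
  height(44) = 1 + max(0, -1) = 1
  height(29) = 1 + max(-1, 1) = 2
  height(28) = 1 + max(2, 2) = 3
  height(8) = 1 + max(0, 3) = 4
Height = 4


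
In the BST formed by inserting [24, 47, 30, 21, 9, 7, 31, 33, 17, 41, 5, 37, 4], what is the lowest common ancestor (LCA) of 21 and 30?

Tree insertion order: [24, 47, 30, 21, 9, 7, 31, 33, 17, 41, 5, 37, 4]
Tree (level-order array): [24, 21, 47, 9, None, 30, None, 7, 17, None, 31, 5, None, None, None, None, 33, 4, None, None, 41, None, None, 37]
In a BST, the LCA of p=21, q=30 is the first node v on the
root-to-leaf path with p <= v <= q (go left if both < v, right if both > v).
Walk from root:
  at 24: 21 <= 24 <= 30, this is the LCA
LCA = 24


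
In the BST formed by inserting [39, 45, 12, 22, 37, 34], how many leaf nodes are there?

Tree built from: [39, 45, 12, 22, 37, 34]
Tree (level-order array): [39, 12, 45, None, 22, None, None, None, 37, 34]
Rule: A leaf has 0 children.
Per-node child counts:
  node 39: 2 child(ren)
  node 12: 1 child(ren)
  node 22: 1 child(ren)
  node 37: 1 child(ren)
  node 34: 0 child(ren)
  node 45: 0 child(ren)
Matching nodes: [34, 45]
Count of leaf nodes: 2


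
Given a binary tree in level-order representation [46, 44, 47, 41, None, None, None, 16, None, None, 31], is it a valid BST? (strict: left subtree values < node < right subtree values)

Level-order array: [46, 44, 47, 41, None, None, None, 16, None, None, 31]
Validate using subtree bounds (lo, hi): at each node, require lo < value < hi,
then recurse left with hi=value and right with lo=value.
Preorder trace (stopping at first violation):
  at node 46 with bounds (-inf, +inf): OK
  at node 44 with bounds (-inf, 46): OK
  at node 41 with bounds (-inf, 44): OK
  at node 16 with bounds (-inf, 41): OK
  at node 31 with bounds (16, 41): OK
  at node 47 with bounds (46, +inf): OK
No violation found at any node.
Result: Valid BST


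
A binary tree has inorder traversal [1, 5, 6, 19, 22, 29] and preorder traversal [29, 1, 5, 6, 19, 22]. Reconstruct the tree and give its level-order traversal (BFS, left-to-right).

Inorder:  [1, 5, 6, 19, 22, 29]
Preorder: [29, 1, 5, 6, 19, 22]
Algorithm: preorder visits root first, so consume preorder in order;
for each root, split the current inorder slice at that value into
left-subtree inorder and right-subtree inorder, then recurse.
Recursive splits:
  root=29; inorder splits into left=[1, 5, 6, 19, 22], right=[]
  root=1; inorder splits into left=[], right=[5, 6, 19, 22]
  root=5; inorder splits into left=[], right=[6, 19, 22]
  root=6; inorder splits into left=[], right=[19, 22]
  root=19; inorder splits into left=[], right=[22]
  root=22; inorder splits into left=[], right=[]
Reconstructed level-order: [29, 1, 5, 6, 19, 22]


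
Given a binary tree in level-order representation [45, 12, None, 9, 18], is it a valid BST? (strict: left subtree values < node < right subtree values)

Level-order array: [45, 12, None, 9, 18]
Validate using subtree bounds (lo, hi): at each node, require lo < value < hi,
then recurse left with hi=value and right with lo=value.
Preorder trace (stopping at first violation):
  at node 45 with bounds (-inf, +inf): OK
  at node 12 with bounds (-inf, 45): OK
  at node 9 with bounds (-inf, 12): OK
  at node 18 with bounds (12, 45): OK
No violation found at any node.
Result: Valid BST


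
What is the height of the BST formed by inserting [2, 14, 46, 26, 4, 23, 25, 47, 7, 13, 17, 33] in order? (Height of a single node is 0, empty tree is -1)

Insertion order: [2, 14, 46, 26, 4, 23, 25, 47, 7, 13, 17, 33]
Tree (level-order array): [2, None, 14, 4, 46, None, 7, 26, 47, None, 13, 23, 33, None, None, None, None, 17, 25]
Compute height bottom-up (empty subtree = -1):
  height(13) = 1 + max(-1, -1) = 0
  height(7) = 1 + max(-1, 0) = 1
  height(4) = 1 + max(-1, 1) = 2
  height(17) = 1 + max(-1, -1) = 0
  height(25) = 1 + max(-1, -1) = 0
  height(23) = 1 + max(0, 0) = 1
  height(33) = 1 + max(-1, -1) = 0
  height(26) = 1 + max(1, 0) = 2
  height(47) = 1 + max(-1, -1) = 0
  height(46) = 1 + max(2, 0) = 3
  height(14) = 1 + max(2, 3) = 4
  height(2) = 1 + max(-1, 4) = 5
Height = 5


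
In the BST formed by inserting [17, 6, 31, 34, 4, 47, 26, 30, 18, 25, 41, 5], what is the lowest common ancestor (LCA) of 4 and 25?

Tree insertion order: [17, 6, 31, 34, 4, 47, 26, 30, 18, 25, 41, 5]
Tree (level-order array): [17, 6, 31, 4, None, 26, 34, None, 5, 18, 30, None, 47, None, None, None, 25, None, None, 41]
In a BST, the LCA of p=4, q=25 is the first node v on the
root-to-leaf path with p <= v <= q (go left if both < v, right if both > v).
Walk from root:
  at 17: 4 <= 17 <= 25, this is the LCA
LCA = 17


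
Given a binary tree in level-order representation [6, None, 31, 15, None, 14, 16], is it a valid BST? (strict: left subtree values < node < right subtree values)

Level-order array: [6, None, 31, 15, None, 14, 16]
Validate using subtree bounds (lo, hi): at each node, require lo < value < hi,
then recurse left with hi=value and right with lo=value.
Preorder trace (stopping at first violation):
  at node 6 with bounds (-inf, +inf): OK
  at node 31 with bounds (6, +inf): OK
  at node 15 with bounds (6, 31): OK
  at node 14 with bounds (6, 15): OK
  at node 16 with bounds (15, 31): OK
No violation found at any node.
Result: Valid BST


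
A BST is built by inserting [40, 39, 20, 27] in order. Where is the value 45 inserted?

Starting tree (level order): [40, 39, None, 20, None, None, 27]
Insertion path: 40
Result: insert 45 as right child of 40
Final tree (level order): [40, 39, 45, 20, None, None, None, None, 27]


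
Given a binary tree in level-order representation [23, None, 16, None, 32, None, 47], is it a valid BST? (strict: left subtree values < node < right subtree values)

Level-order array: [23, None, 16, None, 32, None, 47]
Validate using subtree bounds (lo, hi): at each node, require lo < value < hi,
then recurse left with hi=value and right with lo=value.
Preorder trace (stopping at first violation):
  at node 23 with bounds (-inf, +inf): OK
  at node 16 with bounds (23, +inf): VIOLATION
Node 16 violates its bound: not (23 < 16 < +inf).
Result: Not a valid BST


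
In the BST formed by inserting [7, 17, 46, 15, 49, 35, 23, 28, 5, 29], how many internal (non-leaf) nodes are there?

Tree built from: [7, 17, 46, 15, 49, 35, 23, 28, 5, 29]
Tree (level-order array): [7, 5, 17, None, None, 15, 46, None, None, 35, 49, 23, None, None, None, None, 28, None, 29]
Rule: An internal node has at least one child.
Per-node child counts:
  node 7: 2 child(ren)
  node 5: 0 child(ren)
  node 17: 2 child(ren)
  node 15: 0 child(ren)
  node 46: 2 child(ren)
  node 35: 1 child(ren)
  node 23: 1 child(ren)
  node 28: 1 child(ren)
  node 29: 0 child(ren)
  node 49: 0 child(ren)
Matching nodes: [7, 17, 46, 35, 23, 28]
Count of internal (non-leaf) nodes: 6


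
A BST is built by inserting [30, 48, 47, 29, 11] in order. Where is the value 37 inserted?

Starting tree (level order): [30, 29, 48, 11, None, 47]
Insertion path: 30 -> 48 -> 47
Result: insert 37 as left child of 47
Final tree (level order): [30, 29, 48, 11, None, 47, None, None, None, 37]


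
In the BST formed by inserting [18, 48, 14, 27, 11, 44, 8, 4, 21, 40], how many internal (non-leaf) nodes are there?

Tree built from: [18, 48, 14, 27, 11, 44, 8, 4, 21, 40]
Tree (level-order array): [18, 14, 48, 11, None, 27, None, 8, None, 21, 44, 4, None, None, None, 40]
Rule: An internal node has at least one child.
Per-node child counts:
  node 18: 2 child(ren)
  node 14: 1 child(ren)
  node 11: 1 child(ren)
  node 8: 1 child(ren)
  node 4: 0 child(ren)
  node 48: 1 child(ren)
  node 27: 2 child(ren)
  node 21: 0 child(ren)
  node 44: 1 child(ren)
  node 40: 0 child(ren)
Matching nodes: [18, 14, 11, 8, 48, 27, 44]
Count of internal (non-leaf) nodes: 7


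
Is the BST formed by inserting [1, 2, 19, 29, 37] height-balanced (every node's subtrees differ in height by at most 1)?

Tree (level-order array): [1, None, 2, None, 19, None, 29, None, 37]
Definition: a tree is height-balanced if, at every node, |h(left) - h(right)| <= 1 (empty subtree has height -1).
Bottom-up per-node check:
  node 37: h_left=-1, h_right=-1, diff=0 [OK], height=0
  node 29: h_left=-1, h_right=0, diff=1 [OK], height=1
  node 19: h_left=-1, h_right=1, diff=2 [FAIL (|-1-1|=2 > 1)], height=2
  node 2: h_left=-1, h_right=2, diff=3 [FAIL (|-1-2|=3 > 1)], height=3
  node 1: h_left=-1, h_right=3, diff=4 [FAIL (|-1-3|=4 > 1)], height=4
Node 19 violates the condition: |-1 - 1| = 2 > 1.
Result: Not balanced


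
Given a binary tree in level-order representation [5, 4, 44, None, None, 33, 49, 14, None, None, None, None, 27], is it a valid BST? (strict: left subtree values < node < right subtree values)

Level-order array: [5, 4, 44, None, None, 33, 49, 14, None, None, None, None, 27]
Validate using subtree bounds (lo, hi): at each node, require lo < value < hi,
then recurse left with hi=value and right with lo=value.
Preorder trace (stopping at first violation):
  at node 5 with bounds (-inf, +inf): OK
  at node 4 with bounds (-inf, 5): OK
  at node 44 with bounds (5, +inf): OK
  at node 33 with bounds (5, 44): OK
  at node 14 with bounds (5, 33): OK
  at node 27 with bounds (14, 33): OK
  at node 49 with bounds (44, +inf): OK
No violation found at any node.
Result: Valid BST


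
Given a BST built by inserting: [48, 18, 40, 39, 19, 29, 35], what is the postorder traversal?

Tree insertion order: [48, 18, 40, 39, 19, 29, 35]
Tree (level-order array): [48, 18, None, None, 40, 39, None, 19, None, None, 29, None, 35]
Postorder traversal: [35, 29, 19, 39, 40, 18, 48]


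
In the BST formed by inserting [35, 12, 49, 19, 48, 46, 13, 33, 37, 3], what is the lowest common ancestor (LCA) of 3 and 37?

Tree insertion order: [35, 12, 49, 19, 48, 46, 13, 33, 37, 3]
Tree (level-order array): [35, 12, 49, 3, 19, 48, None, None, None, 13, 33, 46, None, None, None, None, None, 37]
In a BST, the LCA of p=3, q=37 is the first node v on the
root-to-leaf path with p <= v <= q (go left if both < v, right if both > v).
Walk from root:
  at 35: 3 <= 35 <= 37, this is the LCA
LCA = 35


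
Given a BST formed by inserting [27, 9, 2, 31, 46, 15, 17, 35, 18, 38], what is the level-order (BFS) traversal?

Tree insertion order: [27, 9, 2, 31, 46, 15, 17, 35, 18, 38]
Tree (level-order array): [27, 9, 31, 2, 15, None, 46, None, None, None, 17, 35, None, None, 18, None, 38]
BFS from the root, enqueuing left then right child of each popped node:
  queue [27] -> pop 27, enqueue [9, 31], visited so far: [27]
  queue [9, 31] -> pop 9, enqueue [2, 15], visited so far: [27, 9]
  queue [31, 2, 15] -> pop 31, enqueue [46], visited so far: [27, 9, 31]
  queue [2, 15, 46] -> pop 2, enqueue [none], visited so far: [27, 9, 31, 2]
  queue [15, 46] -> pop 15, enqueue [17], visited so far: [27, 9, 31, 2, 15]
  queue [46, 17] -> pop 46, enqueue [35], visited so far: [27, 9, 31, 2, 15, 46]
  queue [17, 35] -> pop 17, enqueue [18], visited so far: [27, 9, 31, 2, 15, 46, 17]
  queue [35, 18] -> pop 35, enqueue [38], visited so far: [27, 9, 31, 2, 15, 46, 17, 35]
  queue [18, 38] -> pop 18, enqueue [none], visited so far: [27, 9, 31, 2, 15, 46, 17, 35, 18]
  queue [38] -> pop 38, enqueue [none], visited so far: [27, 9, 31, 2, 15, 46, 17, 35, 18, 38]
Result: [27, 9, 31, 2, 15, 46, 17, 35, 18, 38]


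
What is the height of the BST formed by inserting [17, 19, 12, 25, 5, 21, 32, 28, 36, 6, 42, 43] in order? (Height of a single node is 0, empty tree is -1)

Insertion order: [17, 19, 12, 25, 5, 21, 32, 28, 36, 6, 42, 43]
Tree (level-order array): [17, 12, 19, 5, None, None, 25, None, 6, 21, 32, None, None, None, None, 28, 36, None, None, None, 42, None, 43]
Compute height bottom-up (empty subtree = -1):
  height(6) = 1 + max(-1, -1) = 0
  height(5) = 1 + max(-1, 0) = 1
  height(12) = 1 + max(1, -1) = 2
  height(21) = 1 + max(-1, -1) = 0
  height(28) = 1 + max(-1, -1) = 0
  height(43) = 1 + max(-1, -1) = 0
  height(42) = 1 + max(-1, 0) = 1
  height(36) = 1 + max(-1, 1) = 2
  height(32) = 1 + max(0, 2) = 3
  height(25) = 1 + max(0, 3) = 4
  height(19) = 1 + max(-1, 4) = 5
  height(17) = 1 + max(2, 5) = 6
Height = 6


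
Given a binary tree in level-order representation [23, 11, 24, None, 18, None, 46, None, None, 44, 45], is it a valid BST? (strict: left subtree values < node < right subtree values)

Level-order array: [23, 11, 24, None, 18, None, 46, None, None, 44, 45]
Validate using subtree bounds (lo, hi): at each node, require lo < value < hi,
then recurse left with hi=value and right with lo=value.
Preorder trace (stopping at first violation):
  at node 23 with bounds (-inf, +inf): OK
  at node 11 with bounds (-inf, 23): OK
  at node 18 with bounds (11, 23): OK
  at node 24 with bounds (23, +inf): OK
  at node 46 with bounds (24, +inf): OK
  at node 44 with bounds (24, 46): OK
  at node 45 with bounds (46, +inf): VIOLATION
Node 45 violates its bound: not (46 < 45 < +inf).
Result: Not a valid BST


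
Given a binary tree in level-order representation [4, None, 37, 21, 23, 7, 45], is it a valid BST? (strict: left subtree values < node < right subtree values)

Level-order array: [4, None, 37, 21, 23, 7, 45]
Validate using subtree bounds (lo, hi): at each node, require lo < value < hi,
then recurse left with hi=value and right with lo=value.
Preorder trace (stopping at first violation):
  at node 4 with bounds (-inf, +inf): OK
  at node 37 with bounds (4, +inf): OK
  at node 21 with bounds (4, 37): OK
  at node 7 with bounds (4, 21): OK
  at node 45 with bounds (21, 37): VIOLATION
Node 45 violates its bound: not (21 < 45 < 37).
Result: Not a valid BST


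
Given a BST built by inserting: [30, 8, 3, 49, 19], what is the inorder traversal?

Tree insertion order: [30, 8, 3, 49, 19]
Tree (level-order array): [30, 8, 49, 3, 19]
Inorder traversal: [3, 8, 19, 30, 49]


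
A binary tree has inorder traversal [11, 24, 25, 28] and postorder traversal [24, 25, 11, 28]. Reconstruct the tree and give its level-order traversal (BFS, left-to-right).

Inorder:   [11, 24, 25, 28]
Postorder: [24, 25, 11, 28]
Algorithm: postorder visits root last, so walk postorder right-to-left;
each value is the root of the current inorder slice — split it at that
value, recurse on the right subtree first, then the left.
Recursive splits:
  root=28; inorder splits into left=[11, 24, 25], right=[]
  root=11; inorder splits into left=[], right=[24, 25]
  root=25; inorder splits into left=[24], right=[]
  root=24; inorder splits into left=[], right=[]
Reconstructed level-order: [28, 11, 25, 24]


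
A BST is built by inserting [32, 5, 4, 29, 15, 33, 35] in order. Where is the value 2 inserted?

Starting tree (level order): [32, 5, 33, 4, 29, None, 35, None, None, 15]
Insertion path: 32 -> 5 -> 4
Result: insert 2 as left child of 4
Final tree (level order): [32, 5, 33, 4, 29, None, 35, 2, None, 15]


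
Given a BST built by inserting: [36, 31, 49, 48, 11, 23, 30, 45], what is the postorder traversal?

Tree insertion order: [36, 31, 49, 48, 11, 23, 30, 45]
Tree (level-order array): [36, 31, 49, 11, None, 48, None, None, 23, 45, None, None, 30]
Postorder traversal: [30, 23, 11, 31, 45, 48, 49, 36]


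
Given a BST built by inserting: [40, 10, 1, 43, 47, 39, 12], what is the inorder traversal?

Tree insertion order: [40, 10, 1, 43, 47, 39, 12]
Tree (level-order array): [40, 10, 43, 1, 39, None, 47, None, None, 12]
Inorder traversal: [1, 10, 12, 39, 40, 43, 47]


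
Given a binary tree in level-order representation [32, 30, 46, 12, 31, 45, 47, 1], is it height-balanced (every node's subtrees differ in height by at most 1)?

Tree (level-order array): [32, 30, 46, 12, 31, 45, 47, 1]
Definition: a tree is height-balanced if, at every node, |h(left) - h(right)| <= 1 (empty subtree has height -1).
Bottom-up per-node check:
  node 1: h_left=-1, h_right=-1, diff=0 [OK], height=0
  node 12: h_left=0, h_right=-1, diff=1 [OK], height=1
  node 31: h_left=-1, h_right=-1, diff=0 [OK], height=0
  node 30: h_left=1, h_right=0, diff=1 [OK], height=2
  node 45: h_left=-1, h_right=-1, diff=0 [OK], height=0
  node 47: h_left=-1, h_right=-1, diff=0 [OK], height=0
  node 46: h_left=0, h_right=0, diff=0 [OK], height=1
  node 32: h_left=2, h_right=1, diff=1 [OK], height=3
All nodes satisfy the balance condition.
Result: Balanced


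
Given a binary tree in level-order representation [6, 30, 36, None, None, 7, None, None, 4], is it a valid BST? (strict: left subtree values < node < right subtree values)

Level-order array: [6, 30, 36, None, None, 7, None, None, 4]
Validate using subtree bounds (lo, hi): at each node, require lo < value < hi,
then recurse left with hi=value and right with lo=value.
Preorder trace (stopping at first violation):
  at node 6 with bounds (-inf, +inf): OK
  at node 30 with bounds (-inf, 6): VIOLATION
Node 30 violates its bound: not (-inf < 30 < 6).
Result: Not a valid BST


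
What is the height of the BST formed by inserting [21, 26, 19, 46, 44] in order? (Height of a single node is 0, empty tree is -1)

Insertion order: [21, 26, 19, 46, 44]
Tree (level-order array): [21, 19, 26, None, None, None, 46, 44]
Compute height bottom-up (empty subtree = -1):
  height(19) = 1 + max(-1, -1) = 0
  height(44) = 1 + max(-1, -1) = 0
  height(46) = 1 + max(0, -1) = 1
  height(26) = 1 + max(-1, 1) = 2
  height(21) = 1 + max(0, 2) = 3
Height = 3


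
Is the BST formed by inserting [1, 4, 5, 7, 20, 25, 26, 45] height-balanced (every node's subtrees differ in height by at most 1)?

Tree (level-order array): [1, None, 4, None, 5, None, 7, None, 20, None, 25, None, 26, None, 45]
Definition: a tree is height-balanced if, at every node, |h(left) - h(right)| <= 1 (empty subtree has height -1).
Bottom-up per-node check:
  node 45: h_left=-1, h_right=-1, diff=0 [OK], height=0
  node 26: h_left=-1, h_right=0, diff=1 [OK], height=1
  node 25: h_left=-1, h_right=1, diff=2 [FAIL (|-1-1|=2 > 1)], height=2
  node 20: h_left=-1, h_right=2, diff=3 [FAIL (|-1-2|=3 > 1)], height=3
  node 7: h_left=-1, h_right=3, diff=4 [FAIL (|-1-3|=4 > 1)], height=4
  node 5: h_left=-1, h_right=4, diff=5 [FAIL (|-1-4|=5 > 1)], height=5
  node 4: h_left=-1, h_right=5, diff=6 [FAIL (|-1-5|=6 > 1)], height=6
  node 1: h_left=-1, h_right=6, diff=7 [FAIL (|-1-6|=7 > 1)], height=7
Node 25 violates the condition: |-1 - 1| = 2 > 1.
Result: Not balanced


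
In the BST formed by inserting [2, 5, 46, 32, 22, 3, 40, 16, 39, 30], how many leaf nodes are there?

Tree built from: [2, 5, 46, 32, 22, 3, 40, 16, 39, 30]
Tree (level-order array): [2, None, 5, 3, 46, None, None, 32, None, 22, 40, 16, 30, 39]
Rule: A leaf has 0 children.
Per-node child counts:
  node 2: 1 child(ren)
  node 5: 2 child(ren)
  node 3: 0 child(ren)
  node 46: 1 child(ren)
  node 32: 2 child(ren)
  node 22: 2 child(ren)
  node 16: 0 child(ren)
  node 30: 0 child(ren)
  node 40: 1 child(ren)
  node 39: 0 child(ren)
Matching nodes: [3, 16, 30, 39]
Count of leaf nodes: 4


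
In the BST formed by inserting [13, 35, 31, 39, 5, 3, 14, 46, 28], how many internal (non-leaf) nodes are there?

Tree built from: [13, 35, 31, 39, 5, 3, 14, 46, 28]
Tree (level-order array): [13, 5, 35, 3, None, 31, 39, None, None, 14, None, None, 46, None, 28]
Rule: An internal node has at least one child.
Per-node child counts:
  node 13: 2 child(ren)
  node 5: 1 child(ren)
  node 3: 0 child(ren)
  node 35: 2 child(ren)
  node 31: 1 child(ren)
  node 14: 1 child(ren)
  node 28: 0 child(ren)
  node 39: 1 child(ren)
  node 46: 0 child(ren)
Matching nodes: [13, 5, 35, 31, 14, 39]
Count of internal (non-leaf) nodes: 6


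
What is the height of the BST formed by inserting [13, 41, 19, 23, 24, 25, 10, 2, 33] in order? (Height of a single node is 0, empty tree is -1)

Insertion order: [13, 41, 19, 23, 24, 25, 10, 2, 33]
Tree (level-order array): [13, 10, 41, 2, None, 19, None, None, None, None, 23, None, 24, None, 25, None, 33]
Compute height bottom-up (empty subtree = -1):
  height(2) = 1 + max(-1, -1) = 0
  height(10) = 1 + max(0, -1) = 1
  height(33) = 1 + max(-1, -1) = 0
  height(25) = 1 + max(-1, 0) = 1
  height(24) = 1 + max(-1, 1) = 2
  height(23) = 1 + max(-1, 2) = 3
  height(19) = 1 + max(-1, 3) = 4
  height(41) = 1 + max(4, -1) = 5
  height(13) = 1 + max(1, 5) = 6
Height = 6


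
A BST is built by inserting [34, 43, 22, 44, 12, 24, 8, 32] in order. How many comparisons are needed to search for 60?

Search path for 60: 34 -> 43 -> 44
Found: False
Comparisons: 3


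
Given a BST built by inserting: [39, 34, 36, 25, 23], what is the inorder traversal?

Tree insertion order: [39, 34, 36, 25, 23]
Tree (level-order array): [39, 34, None, 25, 36, 23]
Inorder traversal: [23, 25, 34, 36, 39]


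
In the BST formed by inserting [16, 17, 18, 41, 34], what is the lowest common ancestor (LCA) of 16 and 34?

Tree insertion order: [16, 17, 18, 41, 34]
Tree (level-order array): [16, None, 17, None, 18, None, 41, 34]
In a BST, the LCA of p=16, q=34 is the first node v on the
root-to-leaf path with p <= v <= q (go left if both < v, right if both > v).
Walk from root:
  at 16: 16 <= 16 <= 34, this is the LCA
LCA = 16


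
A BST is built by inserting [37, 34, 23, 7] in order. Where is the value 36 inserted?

Starting tree (level order): [37, 34, None, 23, None, 7]
Insertion path: 37 -> 34
Result: insert 36 as right child of 34
Final tree (level order): [37, 34, None, 23, 36, 7]


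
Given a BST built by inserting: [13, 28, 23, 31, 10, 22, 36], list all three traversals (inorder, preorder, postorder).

Tree insertion order: [13, 28, 23, 31, 10, 22, 36]
Tree (level-order array): [13, 10, 28, None, None, 23, 31, 22, None, None, 36]
Inorder (L, root, R): [10, 13, 22, 23, 28, 31, 36]
Preorder (root, L, R): [13, 10, 28, 23, 22, 31, 36]
Postorder (L, R, root): [10, 22, 23, 36, 31, 28, 13]


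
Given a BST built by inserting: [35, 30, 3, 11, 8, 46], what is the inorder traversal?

Tree insertion order: [35, 30, 3, 11, 8, 46]
Tree (level-order array): [35, 30, 46, 3, None, None, None, None, 11, 8]
Inorder traversal: [3, 8, 11, 30, 35, 46]


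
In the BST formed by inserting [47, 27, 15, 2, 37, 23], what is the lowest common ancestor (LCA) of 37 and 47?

Tree insertion order: [47, 27, 15, 2, 37, 23]
Tree (level-order array): [47, 27, None, 15, 37, 2, 23]
In a BST, the LCA of p=37, q=47 is the first node v on the
root-to-leaf path with p <= v <= q (go left if both < v, right if both > v).
Walk from root:
  at 47: 37 <= 47 <= 47, this is the LCA
LCA = 47


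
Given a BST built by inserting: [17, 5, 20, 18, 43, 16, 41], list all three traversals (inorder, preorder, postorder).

Tree insertion order: [17, 5, 20, 18, 43, 16, 41]
Tree (level-order array): [17, 5, 20, None, 16, 18, 43, None, None, None, None, 41]
Inorder (L, root, R): [5, 16, 17, 18, 20, 41, 43]
Preorder (root, L, R): [17, 5, 16, 20, 18, 43, 41]
Postorder (L, R, root): [16, 5, 18, 41, 43, 20, 17]


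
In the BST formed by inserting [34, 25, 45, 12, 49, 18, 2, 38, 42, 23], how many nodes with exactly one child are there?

Tree built from: [34, 25, 45, 12, 49, 18, 2, 38, 42, 23]
Tree (level-order array): [34, 25, 45, 12, None, 38, 49, 2, 18, None, 42, None, None, None, None, None, 23]
Rule: These are nodes with exactly 1 non-null child.
Per-node child counts:
  node 34: 2 child(ren)
  node 25: 1 child(ren)
  node 12: 2 child(ren)
  node 2: 0 child(ren)
  node 18: 1 child(ren)
  node 23: 0 child(ren)
  node 45: 2 child(ren)
  node 38: 1 child(ren)
  node 42: 0 child(ren)
  node 49: 0 child(ren)
Matching nodes: [25, 18, 38]
Count of nodes with exactly one child: 3


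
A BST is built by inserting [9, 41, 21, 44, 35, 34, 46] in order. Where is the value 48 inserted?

Starting tree (level order): [9, None, 41, 21, 44, None, 35, None, 46, 34]
Insertion path: 9 -> 41 -> 44 -> 46
Result: insert 48 as right child of 46
Final tree (level order): [9, None, 41, 21, 44, None, 35, None, 46, 34, None, None, 48]


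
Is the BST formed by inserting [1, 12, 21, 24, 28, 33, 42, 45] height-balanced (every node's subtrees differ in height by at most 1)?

Tree (level-order array): [1, None, 12, None, 21, None, 24, None, 28, None, 33, None, 42, None, 45]
Definition: a tree is height-balanced if, at every node, |h(left) - h(right)| <= 1 (empty subtree has height -1).
Bottom-up per-node check:
  node 45: h_left=-1, h_right=-1, diff=0 [OK], height=0
  node 42: h_left=-1, h_right=0, diff=1 [OK], height=1
  node 33: h_left=-1, h_right=1, diff=2 [FAIL (|-1-1|=2 > 1)], height=2
  node 28: h_left=-1, h_right=2, diff=3 [FAIL (|-1-2|=3 > 1)], height=3
  node 24: h_left=-1, h_right=3, diff=4 [FAIL (|-1-3|=4 > 1)], height=4
  node 21: h_left=-1, h_right=4, diff=5 [FAIL (|-1-4|=5 > 1)], height=5
  node 12: h_left=-1, h_right=5, diff=6 [FAIL (|-1-5|=6 > 1)], height=6
  node 1: h_left=-1, h_right=6, diff=7 [FAIL (|-1-6|=7 > 1)], height=7
Node 33 violates the condition: |-1 - 1| = 2 > 1.
Result: Not balanced


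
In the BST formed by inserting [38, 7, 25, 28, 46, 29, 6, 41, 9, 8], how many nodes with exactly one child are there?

Tree built from: [38, 7, 25, 28, 46, 29, 6, 41, 9, 8]
Tree (level-order array): [38, 7, 46, 6, 25, 41, None, None, None, 9, 28, None, None, 8, None, None, 29]
Rule: These are nodes with exactly 1 non-null child.
Per-node child counts:
  node 38: 2 child(ren)
  node 7: 2 child(ren)
  node 6: 0 child(ren)
  node 25: 2 child(ren)
  node 9: 1 child(ren)
  node 8: 0 child(ren)
  node 28: 1 child(ren)
  node 29: 0 child(ren)
  node 46: 1 child(ren)
  node 41: 0 child(ren)
Matching nodes: [9, 28, 46]
Count of nodes with exactly one child: 3


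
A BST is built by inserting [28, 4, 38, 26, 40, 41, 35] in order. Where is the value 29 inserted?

Starting tree (level order): [28, 4, 38, None, 26, 35, 40, None, None, None, None, None, 41]
Insertion path: 28 -> 38 -> 35
Result: insert 29 as left child of 35
Final tree (level order): [28, 4, 38, None, 26, 35, 40, None, None, 29, None, None, 41]


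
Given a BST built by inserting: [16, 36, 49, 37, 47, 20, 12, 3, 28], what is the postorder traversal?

Tree insertion order: [16, 36, 49, 37, 47, 20, 12, 3, 28]
Tree (level-order array): [16, 12, 36, 3, None, 20, 49, None, None, None, 28, 37, None, None, None, None, 47]
Postorder traversal: [3, 12, 28, 20, 47, 37, 49, 36, 16]


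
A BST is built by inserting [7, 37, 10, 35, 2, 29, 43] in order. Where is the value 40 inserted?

Starting tree (level order): [7, 2, 37, None, None, 10, 43, None, 35, None, None, 29]
Insertion path: 7 -> 37 -> 43
Result: insert 40 as left child of 43
Final tree (level order): [7, 2, 37, None, None, 10, 43, None, 35, 40, None, 29]


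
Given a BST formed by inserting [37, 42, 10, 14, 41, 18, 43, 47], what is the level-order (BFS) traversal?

Tree insertion order: [37, 42, 10, 14, 41, 18, 43, 47]
Tree (level-order array): [37, 10, 42, None, 14, 41, 43, None, 18, None, None, None, 47]
BFS from the root, enqueuing left then right child of each popped node:
  queue [37] -> pop 37, enqueue [10, 42], visited so far: [37]
  queue [10, 42] -> pop 10, enqueue [14], visited so far: [37, 10]
  queue [42, 14] -> pop 42, enqueue [41, 43], visited so far: [37, 10, 42]
  queue [14, 41, 43] -> pop 14, enqueue [18], visited so far: [37, 10, 42, 14]
  queue [41, 43, 18] -> pop 41, enqueue [none], visited so far: [37, 10, 42, 14, 41]
  queue [43, 18] -> pop 43, enqueue [47], visited so far: [37, 10, 42, 14, 41, 43]
  queue [18, 47] -> pop 18, enqueue [none], visited so far: [37, 10, 42, 14, 41, 43, 18]
  queue [47] -> pop 47, enqueue [none], visited so far: [37, 10, 42, 14, 41, 43, 18, 47]
Result: [37, 10, 42, 14, 41, 43, 18, 47]
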